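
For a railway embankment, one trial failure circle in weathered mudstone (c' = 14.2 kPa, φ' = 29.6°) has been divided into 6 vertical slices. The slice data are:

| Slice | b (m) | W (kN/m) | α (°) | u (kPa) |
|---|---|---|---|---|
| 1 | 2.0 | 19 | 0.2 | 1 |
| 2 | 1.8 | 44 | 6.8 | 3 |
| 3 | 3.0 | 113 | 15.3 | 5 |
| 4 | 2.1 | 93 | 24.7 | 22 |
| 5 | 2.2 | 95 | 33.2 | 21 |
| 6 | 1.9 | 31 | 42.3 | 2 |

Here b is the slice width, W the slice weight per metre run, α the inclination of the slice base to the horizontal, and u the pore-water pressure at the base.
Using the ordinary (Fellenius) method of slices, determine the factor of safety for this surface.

FS = 2.26

Ordinary method of slices: FS = Σ[c'·Δl_i + (W_i cosα_i − u_i·Δl_i)·tanφ'] / Σ W_i sinα_i, with Δl_i = b_i / cosα_i.
Slice 1: Δl = 2.0/cos0.2° = 2.000 m; N'_1 = 19·cos0.2° − 1·2.000 = 17.0; c'Δl = 28.40; W sinα = 0.1
Slice 2: Δl = 1.8/cos6.8° = 1.813 m; N'_2 = 44·cos6.8° − 3·1.813 = 38.3; c'Δl = 25.74; W sinα = 5.2
Slice 3: Δl = 3.0/cos15.3° = 3.110 m; N'_3 = 113·cos15.3° − 5·3.110 = 93.4; c'Δl = 44.17; W sinα = 29.8
Slice 4: Δl = 2.1/cos24.7° = 2.311 m; N'_4 = 93·cos24.7° − 22·2.311 = 33.6; c'Δl = 32.82; W sinα = 38.9
Slice 5: Δl = 2.2/cos33.2° = 2.629 m; N'_5 = 95·cos33.2° − 21·2.629 = 24.3; c'Δl = 37.33; W sinα = 52.0
Slice 6: Δl = 1.9/cos42.3° = 2.569 m; N'_6 = 31·cos42.3° − 2·2.569 = 17.8; c'Δl = 36.48; W sinα = 20.9
Σc'Δl = 204.9 kN/m; ΣN' = 224.4 kN/m; ΣW sinα = 146.8 kN/m
Resisting = 204.9 + 224.4·tan29.6° = 204.9 + 127.5 = 332.4 kN/m
FS = 332.4 / 146.8 = 2.264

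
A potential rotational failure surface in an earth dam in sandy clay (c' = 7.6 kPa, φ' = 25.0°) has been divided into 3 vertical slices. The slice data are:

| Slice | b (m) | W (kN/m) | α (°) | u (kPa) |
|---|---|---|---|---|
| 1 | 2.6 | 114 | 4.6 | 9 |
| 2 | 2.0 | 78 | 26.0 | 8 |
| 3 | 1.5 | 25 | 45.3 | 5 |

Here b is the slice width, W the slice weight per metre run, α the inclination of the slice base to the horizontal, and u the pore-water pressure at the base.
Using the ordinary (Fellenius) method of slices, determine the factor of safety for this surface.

Ordinary method of slices: FS = Σ[c'·Δl_i + (W_i cosα_i − u_i·Δl_i)·tanφ'] / Σ W_i sinα_i, with Δl_i = b_i / cosα_i.
Slice 1: Δl = 2.6/cos4.6° = 2.608 m; N'_1 = 114·cos4.6° − 9·2.608 = 90.2; c'Δl = 19.82; W sinα = 9.1
Slice 2: Δl = 2.0/cos26.0° = 2.225 m; N'_2 = 78·cos26.0° − 8·2.225 = 52.3; c'Δl = 16.91; W sinα = 34.2
Slice 3: Δl = 1.5/cos45.3° = 2.133 m; N'_3 = 25·cos45.3° − 5·2.133 = 6.9; c'Δl = 16.21; W sinα = 17.8
Σc'Δl = 52.9 kN/m; ΣN' = 149.4 kN/m; ΣW sinα = 61.1 kN/m
Resisting = 52.9 + 149.4·tan25.0° = 52.9 + 69.7 = 122.6 kN/m
FS = 122.6 / 61.1 = 2.006

FS = 2.01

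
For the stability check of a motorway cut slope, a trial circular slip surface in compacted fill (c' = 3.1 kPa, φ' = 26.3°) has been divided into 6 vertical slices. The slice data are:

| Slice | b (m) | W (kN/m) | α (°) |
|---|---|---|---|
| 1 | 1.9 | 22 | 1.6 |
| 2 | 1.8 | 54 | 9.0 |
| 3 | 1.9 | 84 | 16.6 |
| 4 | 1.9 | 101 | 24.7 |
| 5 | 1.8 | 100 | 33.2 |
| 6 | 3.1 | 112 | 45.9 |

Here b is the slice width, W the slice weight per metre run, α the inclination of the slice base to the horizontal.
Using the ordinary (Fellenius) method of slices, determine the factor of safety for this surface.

Ordinary method of slices: FS = Σ[c'·Δl_i + (W_i cosα_i)·tanφ'] / Σ W_i sinα_i, with Δl_i = b_i / cosα_i.
Slice 1: Δl = 1.9/cos1.6° = 1.901 m; N'_1 = 22·cos1.6° = 22.0; c'Δl = 5.89; W sinα = 0.6
Slice 2: Δl = 1.8/cos9.0° = 1.822 m; N'_2 = 54·cos9.0° = 53.3; c'Δl = 5.65; W sinα = 8.4
Slice 3: Δl = 1.9/cos16.6° = 1.983 m; N'_3 = 84·cos16.6° = 80.5; c'Δl = 6.15; W sinα = 24.0
Slice 4: Δl = 1.9/cos24.7° = 2.091 m; N'_4 = 101·cos24.7° = 91.8; c'Δl = 6.48; W sinα = 42.2
Slice 5: Δl = 1.8/cos33.2° = 2.151 m; N'_5 = 100·cos33.2° = 83.7; c'Δl = 6.67; W sinα = 54.8
Slice 6: Δl = 3.1/cos45.9° = 4.455 m; N'_6 = 112·cos45.9° = 77.9; c'Δl = 13.81; W sinα = 80.4
Σc'Δl = 44.6 kN/m; ΣN' = 409.2 kN/m; ΣW sinα = 210.5 kN/m
Resisting = 44.6 + 409.2·tan26.3° = 44.6 + 202.2 = 246.9 kN/m
FS = 246.9 / 210.5 = 1.173

FS = 1.17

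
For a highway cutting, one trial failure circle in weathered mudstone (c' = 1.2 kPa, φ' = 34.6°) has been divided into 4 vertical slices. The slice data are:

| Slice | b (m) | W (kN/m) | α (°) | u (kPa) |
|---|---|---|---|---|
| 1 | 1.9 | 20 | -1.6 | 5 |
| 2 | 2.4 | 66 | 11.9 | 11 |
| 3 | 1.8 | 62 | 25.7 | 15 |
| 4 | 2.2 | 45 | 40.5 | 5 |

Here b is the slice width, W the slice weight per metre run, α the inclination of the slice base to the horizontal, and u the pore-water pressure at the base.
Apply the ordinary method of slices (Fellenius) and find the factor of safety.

FS = 1.10

Ordinary method of slices: FS = Σ[c'·Δl_i + (W_i cosα_i − u_i·Δl_i)·tanφ'] / Σ W_i sinα_i, with Δl_i = b_i / cosα_i.
Slice 1: Δl = 1.9/cos(-1.6°) = 1.901 m; N'_1 = 20·cos(-1.6°) − 5·1.901 = 10.5; c'Δl = 2.28; W sinα = -0.6
Slice 2: Δl = 2.4/cos11.9° = 2.453 m; N'_2 = 66·cos11.9° − 11·2.453 = 37.6; c'Δl = 2.94; W sinα = 13.6
Slice 3: Δl = 1.8/cos25.7° = 1.998 m; N'_3 = 62·cos25.7° − 15·1.998 = 25.9; c'Δl = 2.40; W sinα = 26.9
Slice 4: Δl = 2.2/cos40.5° = 2.893 m; N'_4 = 45·cos40.5° − 5·2.893 = 19.8; c'Δl = 3.47; W sinα = 29.2
Σc'Δl = 11.1 kN/m; ΣN' = 93.7 kN/m; ΣW sinα = 69.2 kN/m
Resisting = 11.1 + 93.7·tan34.6° = 11.1 + 64.7 = 75.8 kN/m
FS = 75.8 / 69.2 = 1.095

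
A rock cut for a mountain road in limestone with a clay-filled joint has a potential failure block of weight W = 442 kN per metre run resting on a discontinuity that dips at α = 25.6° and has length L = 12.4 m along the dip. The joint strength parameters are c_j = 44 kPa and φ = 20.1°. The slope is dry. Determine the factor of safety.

FS = 3.62

Resolving the block weight along and normal to the plane and applying the Mohr–Coulomb strength on the joint:
N' = W cosα = 442·cos25.6° = 398.6 kN/m
Driving force T = W sinα = 442·sin25.6° = 191.0 kN/m
Resisting force R = c_j·L + N'·tanφ = 44·12.4 + 398.6·tan20.1° = 545.6 + 145.9 = 691.5 kN/m
FS = R / T = 691.5 / 191.0 = 3.621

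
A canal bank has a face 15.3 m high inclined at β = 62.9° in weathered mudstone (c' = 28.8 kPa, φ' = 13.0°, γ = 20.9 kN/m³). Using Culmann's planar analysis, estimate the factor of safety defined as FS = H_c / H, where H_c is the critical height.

H_c = (4c'/γ) · sinβ cosφ' / [1 − cos(β − φ')]
    = (4·28.8/20.9) · sin62.9°·cos13.0° / [1 − cos49.9°]
    = 5.512 · 0.8674 / 0.3559 = 13.43 m
FS = H_c / H = 13.43 / 15.3 = 0.878

FS = 0.88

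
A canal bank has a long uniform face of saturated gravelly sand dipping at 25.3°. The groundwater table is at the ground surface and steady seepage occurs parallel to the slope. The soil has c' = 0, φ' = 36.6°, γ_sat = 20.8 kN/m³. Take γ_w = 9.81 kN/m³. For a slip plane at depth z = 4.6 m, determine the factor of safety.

FS = 0.83

With seepage parallel to the slope and the water table at the surface, the effective normal stress on the slip plane uses the buoyant unit weight γ' = γ_sat − γ_w while the driving shear stress uses γ_sat:
FS = [c' + γ' z cos²β tanφ'] / [γ_sat z sinβ cosβ]
(For c' = 0 this reduces to FS = (γ'/γ_sat)·tanφ'/tanβ.)
γ' = 20.8 − 9.81 = 10.99 kN/m³
Numerator = 0.0 + 10.99·4.6·cos²25.3°·tan36.6° = 0.0 + 10.99·4.6·0.8174·0.7427 = 30.688 kPa
Denominator = 20.8·4.6·sin25.3°·cos25.3° = 20.8·4.6·0.4274·0.9041 = 36.968 kPa
FS = 30.688 / 36.968 = 0.830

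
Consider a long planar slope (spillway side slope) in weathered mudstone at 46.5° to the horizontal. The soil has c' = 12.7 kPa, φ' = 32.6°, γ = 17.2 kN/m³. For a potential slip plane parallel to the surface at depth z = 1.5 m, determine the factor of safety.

FS = 1.59

For an infinite slope with a slip plane parallel to the surface (no pore pressure): FS = [c' + γz cos²β tanφ'] / [γz sinβ cosβ].
γz = 17.2·1.5 = 25.80 kN/m²
Numerator = 12.7 + 25.80·cos²46.5°·tan32.6° = 12.7 + 25.80·0.4738·0.6395 = 20.518 kPa
Denominator = 25.80·sin46.5°·cos46.5° = 25.80·0.7254·0.6884 = 12.882 kPa
FS = 20.518 / 12.882 = 1.593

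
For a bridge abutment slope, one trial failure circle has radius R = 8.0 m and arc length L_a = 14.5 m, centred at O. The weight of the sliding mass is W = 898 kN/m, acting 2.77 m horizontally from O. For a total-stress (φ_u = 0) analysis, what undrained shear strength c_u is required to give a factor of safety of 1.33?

c_u = 28.5 kPa

FS = c_u·L_a·R / (W·d), so c_u = FS·W·d / (L_a·R).
c_u = 1.33·898·2.77 / (14.50·8.0) = 3308.3 / 116.00 = 28.52 kPa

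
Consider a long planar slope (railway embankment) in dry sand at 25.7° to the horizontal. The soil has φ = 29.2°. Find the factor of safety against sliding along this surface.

For a dry cohesionless infinite slope the factor of safety is FS = tanφ / tanβ.
FS = tan29.2° / tan25.7° = 0.5589 / 0.4813 = 1.161

FS = 1.16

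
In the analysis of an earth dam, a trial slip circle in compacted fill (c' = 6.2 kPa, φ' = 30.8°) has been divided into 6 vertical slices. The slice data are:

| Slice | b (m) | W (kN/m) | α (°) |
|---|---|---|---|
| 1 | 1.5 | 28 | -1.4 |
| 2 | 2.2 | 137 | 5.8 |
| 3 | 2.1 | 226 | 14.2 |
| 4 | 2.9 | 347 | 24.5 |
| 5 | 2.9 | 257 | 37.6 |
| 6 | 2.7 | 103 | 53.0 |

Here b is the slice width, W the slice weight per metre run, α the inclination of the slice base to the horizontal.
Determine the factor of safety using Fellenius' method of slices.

FS = 1.51

Ordinary method of slices: FS = Σ[c'·Δl_i + (W_i cosα_i)·tanφ'] / Σ W_i sinα_i, with Δl_i = b_i / cosα_i.
Slice 1: Δl = 1.5/cos(-1.4°) = 1.500 m; N'_1 = 28·cos(-1.4°) = 28.0; c'Δl = 9.30; W sinα = -0.7
Slice 2: Δl = 2.2/cos5.8° = 2.211 m; N'_2 = 137·cos5.8° = 136.3; c'Δl = 13.71; W sinα = 13.8
Slice 3: Δl = 2.1/cos14.2° = 2.166 m; N'_3 = 226·cos14.2° = 219.1; c'Δl = 13.43; W sinα = 55.4
Slice 4: Δl = 2.9/cos24.5° = 3.187 m; N'_4 = 347·cos24.5° = 315.8; c'Δl = 19.76; W sinα = 143.9
Slice 5: Δl = 2.9/cos37.6° = 3.660 m; N'_5 = 257·cos37.6° = 203.6; c'Δl = 22.69; W sinα = 156.8
Slice 6: Δl = 2.7/cos53.0° = 4.486 m; N'_6 = 103·cos53.0° = 62.0; c'Δl = 27.82; W sinα = 82.3
Σc'Δl = 106.7 kN/m; ΣN' = 964.7 kN/m; ΣW sinα = 451.6 kN/m
Resisting = 106.7 + 964.7·tan30.8° = 106.7 + 575.1 = 681.8 kN/m
FS = 681.8 / 451.6 = 1.510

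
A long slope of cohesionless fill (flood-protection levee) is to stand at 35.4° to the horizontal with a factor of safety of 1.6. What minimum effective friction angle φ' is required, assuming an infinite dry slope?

φ' = 48.7°

FS = tanφ'/tanβ ⇒ tanφ' = FS · tanβ = 1.6 · tan35.4° = 1.1371
φ' = arctan(1.1371) = 48.67°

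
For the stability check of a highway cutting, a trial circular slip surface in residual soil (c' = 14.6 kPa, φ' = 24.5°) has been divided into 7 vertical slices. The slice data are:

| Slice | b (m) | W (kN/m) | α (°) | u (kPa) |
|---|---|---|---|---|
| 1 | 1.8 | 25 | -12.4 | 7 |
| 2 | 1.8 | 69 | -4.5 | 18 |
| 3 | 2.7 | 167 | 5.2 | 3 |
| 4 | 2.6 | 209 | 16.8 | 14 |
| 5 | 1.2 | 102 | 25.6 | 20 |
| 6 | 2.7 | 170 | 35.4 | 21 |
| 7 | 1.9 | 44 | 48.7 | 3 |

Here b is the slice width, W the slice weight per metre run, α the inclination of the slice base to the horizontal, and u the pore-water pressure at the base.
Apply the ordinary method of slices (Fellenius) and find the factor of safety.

FS = 2.00

Ordinary method of slices: FS = Σ[c'·Δl_i + (W_i cosα_i − u_i·Δl_i)·tanφ'] / Σ W_i sinα_i, with Δl_i = b_i / cosα_i.
Slice 1: Δl = 1.8/cos(-12.4°) = 1.843 m; N'_1 = 25·cos(-12.4°) − 7·1.843 = 11.5; c'Δl = 26.91; W sinα = -5.4
Slice 2: Δl = 1.8/cos(-4.5°) = 1.806 m; N'_2 = 69·cos(-4.5°) − 18·1.806 = 36.3; c'Δl = 26.36; W sinα = -5.4
Slice 3: Δl = 2.7/cos5.2° = 2.711 m; N'_3 = 167·cos5.2° − 3·2.711 = 158.2; c'Δl = 39.58; W sinα = 15.1
Slice 4: Δl = 2.6/cos16.8° = 2.716 m; N'_4 = 209·cos16.8° − 14·2.716 = 162.1; c'Δl = 39.65; W sinα = 60.4
Slice 5: Δl = 1.2/cos25.6° = 1.331 m; N'_5 = 102·cos25.6° − 20·1.331 = 65.4; c'Δl = 19.43; W sinα = 44.1
Slice 6: Δl = 2.7/cos35.4° = 3.312 m; N'_6 = 170·cos35.4° − 21·3.312 = 69.0; c'Δl = 48.36; W sinα = 98.5
Slice 7: Δl = 1.9/cos48.7° = 2.879 m; N'_7 = 44·cos48.7° − 3·2.879 = 20.4; c'Δl = 42.03; W sinα = 33.1
Σc'Δl = 242.3 kN/m; ΣN' = 522.8 kN/m; ΣW sinα = 240.4 kN/m
Resisting = 242.3 + 522.8·tan24.5° = 242.3 + 238.3 = 480.6 kN/m
FS = 480.6 / 240.4 = 1.999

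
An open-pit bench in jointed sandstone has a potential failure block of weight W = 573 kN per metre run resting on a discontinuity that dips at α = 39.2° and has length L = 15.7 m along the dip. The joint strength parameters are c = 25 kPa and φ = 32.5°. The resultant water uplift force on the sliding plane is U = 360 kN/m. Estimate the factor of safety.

FS = 1.23

Resolving the block weight along and normal to the plane and applying the Mohr–Coulomb strength on the joint:
N' = W cosα − U = 573·cos39.2° − 360 = 84.0 kN/m
Driving force T = W sinα = 573·sin39.2° = 362.2 kN/m
Resisting force R = c·L + N'·tanφ = 25·15.7 + 84.0·tan32.5° = 392.5 + 53.5 = 446.0 kN/m
FS = R / T = 446.0 / 362.2 = 1.232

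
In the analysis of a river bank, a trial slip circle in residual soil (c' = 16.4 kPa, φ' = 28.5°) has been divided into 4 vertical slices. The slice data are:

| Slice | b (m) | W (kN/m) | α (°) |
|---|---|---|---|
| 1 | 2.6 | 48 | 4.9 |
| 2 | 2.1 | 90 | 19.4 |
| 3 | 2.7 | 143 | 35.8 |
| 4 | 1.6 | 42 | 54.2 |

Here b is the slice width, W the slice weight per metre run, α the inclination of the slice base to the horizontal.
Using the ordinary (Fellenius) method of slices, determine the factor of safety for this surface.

Ordinary method of slices: FS = Σ[c'·Δl_i + (W_i cosα_i)·tanφ'] / Σ W_i sinα_i, with Δl_i = b_i / cosα_i.
Slice 1: Δl = 2.6/cos4.9° = 2.610 m; N'_1 = 48·cos4.9° = 47.8; c'Δl = 42.80; W sinα = 4.1
Slice 2: Δl = 2.1/cos19.4° = 2.226 m; N'_2 = 90·cos19.4° = 84.9; c'Δl = 36.51; W sinα = 29.9
Slice 3: Δl = 2.7/cos35.8° = 3.329 m; N'_3 = 143·cos35.8° = 116.0; c'Δl = 54.59; W sinα = 83.6
Slice 4: Δl = 1.6/cos54.2° = 2.735 m; N'_4 = 42·cos54.2° = 24.6; c'Δl = 44.86; W sinα = 34.1
Σc'Δl = 178.8 kN/m; ΣN' = 273.3 kN/m; ΣW sinα = 151.7 kN/m
Resisting = 178.8 + 273.3·tan28.5° = 178.8 + 148.4 = 327.1 kN/m
FS = 327.1 / 151.7 = 2.156

FS = 2.16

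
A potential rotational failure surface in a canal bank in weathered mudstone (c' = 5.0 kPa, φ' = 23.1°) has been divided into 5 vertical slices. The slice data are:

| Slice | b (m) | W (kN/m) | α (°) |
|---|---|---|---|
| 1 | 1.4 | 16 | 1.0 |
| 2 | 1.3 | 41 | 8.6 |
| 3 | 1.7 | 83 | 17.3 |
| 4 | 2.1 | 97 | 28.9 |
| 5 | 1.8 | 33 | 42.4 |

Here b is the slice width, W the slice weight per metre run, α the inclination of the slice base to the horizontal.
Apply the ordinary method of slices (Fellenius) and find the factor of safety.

FS = 1.51

Ordinary method of slices: FS = Σ[c'·Δl_i + (W_i cosα_i)·tanφ'] / Σ W_i sinα_i, with Δl_i = b_i / cosα_i.
Slice 1: Δl = 1.4/cos1.0° = 1.400 m; N'_1 = 16·cos1.0° = 16.0; c'Δl = 7.00; W sinα = 0.3
Slice 2: Δl = 1.3/cos8.6° = 1.315 m; N'_2 = 41·cos8.6° = 40.5; c'Δl = 6.57; W sinα = 6.1
Slice 3: Δl = 1.7/cos17.3° = 1.781 m; N'_3 = 83·cos17.3° = 79.2; c'Δl = 8.90; W sinα = 24.7
Slice 4: Δl = 2.1/cos28.9° = 2.399 m; N'_4 = 97·cos28.9° = 84.9; c'Δl = 11.99; W sinα = 46.9
Slice 5: Δl = 1.8/cos42.4° = 2.438 m; N'_5 = 33·cos42.4° = 24.4; c'Δl = 12.19; W sinα = 22.3
Σc'Δl = 46.7 kN/m; ΣN' = 245.1 kN/m; ΣW sinα = 100.2 kN/m
Resisting = 46.7 + 245.1·tan23.1° = 46.7 + 104.5 = 151.2 kN/m
FS = 151.2 / 100.2 = 1.509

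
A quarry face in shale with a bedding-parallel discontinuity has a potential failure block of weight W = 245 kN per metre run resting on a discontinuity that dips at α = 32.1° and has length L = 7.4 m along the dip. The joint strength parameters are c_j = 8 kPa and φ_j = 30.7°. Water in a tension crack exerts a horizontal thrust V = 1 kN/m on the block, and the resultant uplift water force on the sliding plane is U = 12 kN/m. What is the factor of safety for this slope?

FS = 1.34

Resolving the block weight along and normal to the plane and applying the Mohr–Coulomb strength on the joint:
N' = W cosα − U − V sinα = 245·cos32.1° − 12 − 1·sin32.1° = 195.0 kN/m
Driving force T = W sinα + V cosα = 245·sin32.1° + 1·cos32.1° = 131.0 kN/m
Resisting force R = c_j·L + N'·tanφ_j = 8·7.4 + 195.0·tan30.7° = 59.2 + 115.8 = 175.0 kN/m
FS = R / T = 175.0 / 131.0 = 1.335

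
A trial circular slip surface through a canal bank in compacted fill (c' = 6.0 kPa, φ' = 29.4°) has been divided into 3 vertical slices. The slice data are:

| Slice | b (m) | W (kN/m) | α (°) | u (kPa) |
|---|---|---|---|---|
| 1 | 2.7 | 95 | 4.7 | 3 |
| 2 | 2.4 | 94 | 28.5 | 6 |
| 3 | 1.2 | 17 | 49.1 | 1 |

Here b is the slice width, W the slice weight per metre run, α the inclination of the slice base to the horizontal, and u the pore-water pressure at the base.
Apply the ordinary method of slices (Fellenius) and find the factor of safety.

Ordinary method of slices: FS = Σ[c'·Δl_i + (W_i cosα_i − u_i·Δl_i)·tanφ'] / Σ W_i sinα_i, with Δl_i = b_i / cosα_i.
Slice 1: Δl = 2.7/cos4.7° = 2.709 m; N'_1 = 95·cos4.7° − 3·2.709 = 86.6; c'Δl = 16.25; W sinα = 7.8
Slice 2: Δl = 2.4/cos28.5° = 2.731 m; N'_2 = 94·cos28.5° − 6·2.731 = 66.2; c'Δl = 16.39; W sinα = 44.9
Slice 3: Δl = 1.2/cos49.1° = 1.833 m; N'_3 = 17·cos49.1° − 1·1.833 = 9.3; c'Δl = 11.00; W sinα = 12.8
Σc'Δl = 43.6 kN/m; ΣN' = 162.1 kN/m; ΣW sinα = 65.5 kN/m
Resisting = 43.6 + 162.1·tan29.4° = 43.6 + 91.3 = 135.0 kN/m
FS = 135.0 / 65.5 = 2.061

FS = 2.06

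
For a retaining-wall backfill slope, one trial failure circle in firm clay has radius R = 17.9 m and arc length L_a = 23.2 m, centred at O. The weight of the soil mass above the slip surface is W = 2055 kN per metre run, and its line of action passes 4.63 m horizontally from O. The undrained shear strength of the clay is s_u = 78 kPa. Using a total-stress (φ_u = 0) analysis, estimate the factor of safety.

FS = 3.40

Taking moments about the centre O, the resisting moment is provided by the undrained shear strength acting along the arc:
M_R = s_u·L_a·R = 78·23.20·17.9 = 32391.8 kN·m/m
M_D = W·d = 2055·4.63 = 9514.6 kN·m/m
FS = M_R / M_D = 32391.8 / 9514.6 = 3.404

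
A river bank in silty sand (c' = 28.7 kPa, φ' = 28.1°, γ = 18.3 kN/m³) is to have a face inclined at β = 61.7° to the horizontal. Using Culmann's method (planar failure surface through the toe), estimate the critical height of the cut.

H_c = 29.16 m

Culmann's analysis gives the critical failure plane at α_cr = (β + φ')/2 = (61.7 + 28.1)/2 = 44.9°, and the critical height
H_c = (4c'/γ) · sinβ cosφ' / [1 − cos(β − φ')]
    = (4·28.7/18.3) · sin61.7°·cos28.1° / [1 − cos(33.6°)]
    = 6.273 · 0.8805·0.8821 / [1 − 0.8329]
    = 6.273 · 0.7767 / 0.1671
    = 29.16 m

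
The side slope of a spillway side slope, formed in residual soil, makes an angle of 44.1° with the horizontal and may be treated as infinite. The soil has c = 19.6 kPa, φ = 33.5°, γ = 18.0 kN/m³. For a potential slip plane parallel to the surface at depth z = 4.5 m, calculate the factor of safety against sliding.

For an infinite slope with a slip plane parallel to the surface (no pore pressure): FS = [c + γz cos²β tanφ] / [γz sinβ cosβ].
γz = 18.0·4.5 = 81.00 kN/m²
Numerator = 19.6 + 81.00·cos²44.1°·tan33.5° = 19.6 + 81.00·0.5157·0.6619 = 47.248 kPa
Denominator = 81.00·sin44.1°·cos44.1° = 81.00·0.6959·0.7181 = 40.480 kPa
FS = 47.248 / 40.480 = 1.167

FS = 1.17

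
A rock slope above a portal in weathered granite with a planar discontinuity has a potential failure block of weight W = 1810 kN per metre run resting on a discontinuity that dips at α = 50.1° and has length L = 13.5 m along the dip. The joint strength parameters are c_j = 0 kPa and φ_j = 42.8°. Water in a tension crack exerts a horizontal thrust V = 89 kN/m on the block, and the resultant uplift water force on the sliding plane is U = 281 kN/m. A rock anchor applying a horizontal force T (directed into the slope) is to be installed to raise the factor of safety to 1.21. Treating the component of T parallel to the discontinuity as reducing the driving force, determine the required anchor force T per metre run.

T = 671 kN/m

Resolving forces along and normal to the sliding plane, with the horizontal anchor force T adding T·sinα to the effective normal force and T·cosα acting up the plane against the driving force:
FS = [c_jL + (W cosα − U − V sinα + T sinα) tanφ_j] / [W sinα + V cosα − T cosα]
Without the anchor: N' = 811.7 kN/m, driving T_d = 1445.7 kN/m, resisting R = 0·13.5 + 811.7·tan42.8° = 751.7 kN/m, FS = 0.52.
Setting FS = 1.21 and solving for T:
1.21·(1445.7 − T cos50.1°) = 751.7 + T sin50.1°·tan42.8°
T·(sin50.1°·tan42.8° + 1.21·cos50.1°) = 1.21·1445.7 − 751.7
T·(0.7672·0.9260 + 1.21·0.6414) = 1749.2 − 751.7 = 997.6
T·1.4866 = 997.6
T = 671.1 kN/m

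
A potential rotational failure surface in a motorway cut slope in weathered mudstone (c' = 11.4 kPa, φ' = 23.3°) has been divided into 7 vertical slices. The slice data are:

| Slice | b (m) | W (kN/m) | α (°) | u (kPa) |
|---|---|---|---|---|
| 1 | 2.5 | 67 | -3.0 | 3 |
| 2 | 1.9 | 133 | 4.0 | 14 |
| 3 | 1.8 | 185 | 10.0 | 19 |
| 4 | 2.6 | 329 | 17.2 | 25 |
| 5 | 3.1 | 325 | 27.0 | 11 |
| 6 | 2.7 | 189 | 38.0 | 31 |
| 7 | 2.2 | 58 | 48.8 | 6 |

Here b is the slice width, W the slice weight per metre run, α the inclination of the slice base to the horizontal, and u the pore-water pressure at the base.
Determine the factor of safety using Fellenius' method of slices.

Ordinary method of slices: FS = Σ[c'·Δl_i + (W_i cosα_i − u_i·Δl_i)·tanφ'] / Σ W_i sinα_i, with Δl_i = b_i / cosα_i.
Slice 1: Δl = 2.5/cos(-3.0°) = 2.503 m; N'_1 = 67·cos(-3.0°) − 3·2.503 = 59.4; c'Δl = 28.54; W sinα = -3.5
Slice 2: Δl = 1.9/cos4.0° = 1.905 m; N'_2 = 133·cos4.0° − 14·1.905 = 106.0; c'Δl = 21.71; W sinα = 9.3
Slice 3: Δl = 1.8/cos10.0° = 1.828 m; N'_3 = 185·cos10.0° − 19·1.828 = 147.5; c'Δl = 20.84; W sinα = 32.1
Slice 4: Δl = 2.6/cos17.2° = 2.722 m; N'_4 = 329·cos17.2° − 25·2.722 = 246.2; c'Δl = 31.03; W sinα = 97.3
Slice 5: Δl = 3.1/cos27.0° = 3.479 m; N'_5 = 325·cos27.0° − 11·3.479 = 251.3; c'Δl = 39.66; W sinα = 147.5
Slice 6: Δl = 2.7/cos38.0° = 3.426 m; N'_6 = 189·cos38.0° − 31·3.426 = 42.7; c'Δl = 39.06; W sinα = 116.4
Slice 7: Δl = 2.2/cos48.8° = 3.340 m; N'_7 = 58·cos48.8° − 6·3.340 = 18.2; c'Δl = 38.08; W sinα = 43.6
Σc'Δl = 218.9 kN/m; ΣN' = 871.3 kN/m; ΣW sinα = 442.7 kN/m
Resisting = 218.9 + 871.3·tan23.3° = 218.9 + 375.2 = 594.2 kN/m
FS = 594.2 / 442.7 = 1.342

FS = 1.34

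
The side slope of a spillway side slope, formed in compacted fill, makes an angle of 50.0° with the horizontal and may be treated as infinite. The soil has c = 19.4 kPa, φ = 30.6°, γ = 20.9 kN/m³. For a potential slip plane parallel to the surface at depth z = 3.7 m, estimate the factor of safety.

For an infinite slope with a slip plane parallel to the surface (no pore pressure): FS = [c + γz cos²β tanφ] / [γz sinβ cosβ].
γz = 20.9·3.7 = 77.33 kN/m²
Numerator = 19.4 + 77.33·cos²50.0°·tan30.6° = 19.4 + 77.33·0.4132·0.5914 = 38.296 kPa
Denominator = 77.33·sin50.0°·cos50.0° = 77.33·0.7660·0.6428 = 38.078 kPa
FS = 38.296 / 38.078 = 1.006

FS = 1.01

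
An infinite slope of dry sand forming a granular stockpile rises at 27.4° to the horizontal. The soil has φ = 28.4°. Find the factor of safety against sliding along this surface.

For a dry cohesionless infinite slope the factor of safety is FS = tanφ / tanβ.
FS = tan28.4° / tan27.4° = 0.5407 / 0.5184 = 1.043

FS = 1.04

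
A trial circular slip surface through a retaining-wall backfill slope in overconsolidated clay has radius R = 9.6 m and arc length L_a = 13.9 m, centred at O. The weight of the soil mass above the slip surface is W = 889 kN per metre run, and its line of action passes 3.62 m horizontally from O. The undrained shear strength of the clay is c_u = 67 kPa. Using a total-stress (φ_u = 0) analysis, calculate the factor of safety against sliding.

FS = 2.78

Taking moments about the centre O, the resisting moment is provided by the undrained shear strength acting along the arc:
M_R = c_u·L_a·R = 67·13.90·9.6 = 8940.5 kN·m/m
M_D = W·d = 889·3.62 = 3218.2 kN·m/m
FS = M_R / M_D = 8940.5 / 3218.2 = 2.778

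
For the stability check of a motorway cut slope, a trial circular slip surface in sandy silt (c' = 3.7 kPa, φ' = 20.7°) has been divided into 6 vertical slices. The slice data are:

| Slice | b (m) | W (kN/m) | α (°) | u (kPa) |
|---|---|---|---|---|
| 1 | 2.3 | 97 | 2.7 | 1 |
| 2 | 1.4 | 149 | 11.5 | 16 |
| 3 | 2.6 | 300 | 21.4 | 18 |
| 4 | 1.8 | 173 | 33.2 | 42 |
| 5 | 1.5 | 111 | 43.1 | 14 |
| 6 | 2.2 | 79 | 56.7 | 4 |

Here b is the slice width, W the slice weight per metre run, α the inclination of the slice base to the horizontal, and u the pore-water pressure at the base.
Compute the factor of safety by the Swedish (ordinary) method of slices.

Ordinary method of slices: FS = Σ[c'·Δl_i + (W_i cosα_i − u_i·Δl_i)·tanφ'] / Σ W_i sinα_i, with Δl_i = b_i / cosα_i.
Slice 1: Δl = 2.3/cos2.7° = 2.303 m; N'_1 = 97·cos2.7° − 1·2.303 = 94.6; c'Δl = 8.52; W sinα = 4.6
Slice 2: Δl = 1.4/cos11.5° = 1.429 m; N'_2 = 149·cos11.5° − 16·1.429 = 123.1; c'Δl = 5.29; W sinα = 29.7
Slice 3: Δl = 2.6/cos21.4° = 2.793 m; N'_3 = 300·cos21.4° − 18·2.793 = 229.1; c'Δl = 10.33; W sinα = 109.5
Slice 4: Δl = 1.8/cos33.2° = 2.151 m; N'_4 = 173·cos33.2° − 42·2.151 = 54.4; c'Δl = 7.96; W sinα = 94.7
Slice 5: Δl = 1.5/cos43.1° = 2.054 m; N'_5 = 111·cos43.1° − 14·2.054 = 52.3; c'Δl = 7.60; W sinα = 75.8
Slice 6: Δl = 2.2/cos56.7° = 4.007 m; N'_6 = 79·cos56.7° − 4·4.007 = 27.3; c'Δl = 14.83; W sinα = 66.0
Σc'Δl = 54.5 kN/m; ΣN' = 580.8 kN/m; ΣW sinα = 380.3 kN/m
Resisting = 54.5 + 580.8·tan20.7° = 54.5 + 219.5 = 274.0 kN/m
FS = 274.0 / 380.3 = 0.720

FS = 0.72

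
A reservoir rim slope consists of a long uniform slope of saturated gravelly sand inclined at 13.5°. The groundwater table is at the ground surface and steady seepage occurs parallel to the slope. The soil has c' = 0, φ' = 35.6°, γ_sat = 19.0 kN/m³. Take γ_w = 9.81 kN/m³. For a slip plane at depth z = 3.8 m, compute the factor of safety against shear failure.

With seepage parallel to the slope and the water table at the surface, the effective normal stress on the slip plane uses the buoyant unit weight γ' = γ_sat − γ_w while the driving shear stress uses γ_sat:
FS = [c' + γ' z cos²β tanφ'] / [γ_sat z sinβ cosβ]
(For c' = 0 this reduces to FS = (γ'/γ_sat)·tanφ'/tanβ.)
γ' = 19.0 − 9.81 = 9.19 kN/m³
Numerator = 0.0 + 9.19·3.8·cos²13.5°·tan35.6° = 0.0 + 9.19·3.8·0.9455·0.7159 = 23.639 kPa
Denominator = 19.0·3.8·sin13.5°·cos13.5° = 19.0·3.8·0.2334·0.9724 = 16.389 kPa
FS = 23.639 / 16.389 = 1.442

FS = 1.44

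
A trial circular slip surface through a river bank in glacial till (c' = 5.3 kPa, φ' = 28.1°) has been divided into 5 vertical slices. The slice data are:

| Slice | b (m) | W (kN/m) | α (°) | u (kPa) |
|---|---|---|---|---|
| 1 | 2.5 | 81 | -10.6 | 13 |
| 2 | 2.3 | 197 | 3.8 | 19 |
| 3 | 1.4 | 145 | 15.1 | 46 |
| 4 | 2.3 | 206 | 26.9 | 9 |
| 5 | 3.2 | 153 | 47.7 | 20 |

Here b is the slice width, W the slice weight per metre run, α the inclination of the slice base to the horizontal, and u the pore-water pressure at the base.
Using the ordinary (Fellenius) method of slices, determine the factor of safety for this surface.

Ordinary method of slices: FS = Σ[c'·Δl_i + (W_i cosα_i − u_i·Δl_i)·tanφ'] / Σ W_i sinα_i, with Δl_i = b_i / cosα_i.
Slice 1: Δl = 2.5/cos(-10.6°) = 2.543 m; N'_1 = 81·cos(-10.6°) − 13·2.543 = 46.6; c'Δl = 13.48; W sinα = -14.9
Slice 2: Δl = 2.3/cos3.8° = 2.305 m; N'_2 = 197·cos3.8° − 19·2.305 = 152.8; c'Δl = 12.22; W sinα = 13.1
Slice 3: Δl = 1.4/cos15.1° = 1.450 m; N'_3 = 145·cos15.1° − 46·1.450 = 73.3; c'Δl = 7.69; W sinα = 37.8
Slice 4: Δl = 2.3/cos26.9° = 2.579 m; N'_4 = 206·cos26.9° − 9·2.579 = 160.5; c'Δl = 13.67; W sinα = 93.2
Slice 5: Δl = 3.2/cos47.7° = 4.755 m; N'_5 = 153·cos47.7° − 20·4.755 = 7.9; c'Δl = 25.20; W sinα = 113.2
Σc'Δl = 72.3 kN/m; ΣN' = 441.0 kN/m; ΣW sinα = 242.3 kN/m
Resisting = 72.3 + 441.0·tan28.1° = 72.3 + 235.5 = 307.7 kN/m
FS = 307.7 / 242.3 = 1.270

FS = 1.27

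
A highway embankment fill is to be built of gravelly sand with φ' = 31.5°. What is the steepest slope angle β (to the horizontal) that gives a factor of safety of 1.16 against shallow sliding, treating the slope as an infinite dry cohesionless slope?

β = 27.8°

For an infinite dry cohesionless slope FS = tanφ'/tanβ, so tanβ = tanφ' / FS.
tanβ = tan31.5° / 1.16 = 0.6128 / 1.16 = 0.5283
β = arctan(0.5283) = 27.85°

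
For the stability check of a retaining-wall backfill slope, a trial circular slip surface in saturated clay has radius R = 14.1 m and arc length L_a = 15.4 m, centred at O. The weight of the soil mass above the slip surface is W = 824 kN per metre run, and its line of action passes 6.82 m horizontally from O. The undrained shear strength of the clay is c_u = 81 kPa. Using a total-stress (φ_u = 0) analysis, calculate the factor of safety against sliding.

Taking moments about the centre O, the resisting moment is provided by the undrained shear strength acting along the arc:
M_R = c_u·L_a·R = 81·15.40·14.1 = 17588.3 kN·m/m
M_D = W·d = 824·6.82 = 5619.7 kN·m/m
FS = M_R / M_D = 17588.3 / 5619.7 = 3.130

FS = 3.13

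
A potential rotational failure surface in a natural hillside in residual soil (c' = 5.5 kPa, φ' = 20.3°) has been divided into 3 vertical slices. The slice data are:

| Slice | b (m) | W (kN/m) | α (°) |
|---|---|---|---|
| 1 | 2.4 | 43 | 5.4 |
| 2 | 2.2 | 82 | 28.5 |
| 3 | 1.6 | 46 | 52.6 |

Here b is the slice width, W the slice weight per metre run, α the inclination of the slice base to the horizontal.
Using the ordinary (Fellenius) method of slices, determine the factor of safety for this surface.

Ordinary method of slices: FS = Σ[c'·Δl_i + (W_i cosα_i)·tanφ'] / Σ W_i sinα_i, with Δl_i = b_i / cosα_i.
Slice 1: Δl = 2.4/cos5.4° = 2.411 m; N'_1 = 43·cos5.4° = 42.8; c'Δl = 13.26; W sinα = 4.0
Slice 2: Δl = 2.2/cos28.5° = 2.503 m; N'_2 = 82·cos28.5° = 72.1; c'Δl = 13.77; W sinα = 39.1
Slice 3: Δl = 1.6/cos52.6° = 2.634 m; N'_3 = 46·cos52.6° = 27.9; c'Δl = 14.49; W sinα = 36.5
Σc'Δl = 41.5 kN/m; ΣN' = 142.8 kN/m; ΣW sinα = 79.7 kN/m
Resisting = 41.5 + 142.8·tan20.3° = 41.5 + 52.8 = 94.3 kN/m
FS = 94.3 / 79.7 = 1.183

FS = 1.18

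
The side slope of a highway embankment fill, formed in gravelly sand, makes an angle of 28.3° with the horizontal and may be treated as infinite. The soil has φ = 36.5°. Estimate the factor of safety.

For a dry cohesionless infinite slope the factor of safety is FS = tanφ / tanβ.
FS = tan36.5° / tan28.3° = 0.7400 / 0.5384 = 1.374

FS = 1.37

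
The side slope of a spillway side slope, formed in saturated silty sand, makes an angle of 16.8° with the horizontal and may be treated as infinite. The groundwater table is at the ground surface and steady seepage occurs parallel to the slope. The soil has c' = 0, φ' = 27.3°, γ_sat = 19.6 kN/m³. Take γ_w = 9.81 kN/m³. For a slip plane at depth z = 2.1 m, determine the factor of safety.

With seepage parallel to the slope and the water table at the surface, the effective normal stress on the slip plane uses the buoyant unit weight γ' = γ_sat − γ_w while the driving shear stress uses γ_sat:
FS = [c' + γ' z cos²β tanφ'] / [γ_sat z sinβ cosβ]
(For c' = 0 this reduces to FS = (γ'/γ_sat)·tanφ'/tanβ.)
γ' = 19.6 − 9.81 = 9.79 kN/m³
Numerator = 0.0 + 9.79·2.1·cos²16.8°·tan27.3° = 0.0 + 9.79·2.1·0.9165·0.5161 = 9.725 kPa
Denominator = 19.6·2.1·sin16.8°·cos16.8° = 19.6·2.1·0.2890·0.9573 = 11.389 kPa
FS = 9.725 / 11.389 = 0.854

FS = 0.85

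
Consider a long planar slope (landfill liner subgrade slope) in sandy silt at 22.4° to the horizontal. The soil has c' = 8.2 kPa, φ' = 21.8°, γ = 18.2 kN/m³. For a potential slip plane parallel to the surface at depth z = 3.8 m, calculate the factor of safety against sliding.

FS = 1.31

For an infinite slope with a slip plane parallel to the surface (no pore pressure): FS = [c' + γz cos²β tanφ'] / [γz sinβ cosβ].
γz = 18.2·3.8 = 69.16 kN/m²
Numerator = 8.2 + 69.16·cos²22.4°·tan21.8° = 8.2 + 69.16·0.8548·0.4000 = 31.845 kPa
Denominator = 69.16·sin22.4°·cos22.4° = 69.16·0.3811·0.9245 = 24.366 kPa
FS = 31.845 / 24.366 = 1.307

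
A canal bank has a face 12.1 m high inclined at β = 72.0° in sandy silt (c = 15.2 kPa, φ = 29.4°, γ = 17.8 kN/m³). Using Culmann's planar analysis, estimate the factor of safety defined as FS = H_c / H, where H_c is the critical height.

H_c = (4c/γ) · sinβ cosφ / [1 − cos(β − φ)]
    = (4·15.2/17.8) · sin72.0°·cos29.4° / [1 − cos42.6°]
    = 3.416 · 0.8286 / 0.2639 = 10.72 m
FS = H_c / H = 10.72 / 12.1 = 0.886

FS = 0.89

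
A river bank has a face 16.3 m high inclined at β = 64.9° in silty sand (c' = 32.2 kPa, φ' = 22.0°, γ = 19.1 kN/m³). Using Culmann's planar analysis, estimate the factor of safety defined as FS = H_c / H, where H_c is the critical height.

FS = 1.30

H_c = (4c'/γ) · sinβ cosφ' / [1 − cos(β − φ')]
    = (4·32.2/19.1) · sin64.9°·cos22.0° / [1 − cos42.9°]
    = 6.743 · 0.8396 / 0.2675 = 21.17 m
FS = H_c / H = 21.17 / 16.3 = 1.299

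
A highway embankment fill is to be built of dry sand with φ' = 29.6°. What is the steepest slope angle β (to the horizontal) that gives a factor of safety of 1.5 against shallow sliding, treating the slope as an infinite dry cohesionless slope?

β = 20.7°

For an infinite dry cohesionless slope FS = tanφ'/tanβ, so tanβ = tanφ' / FS.
tanβ = tan29.6° / 1.5 = 0.5681 / 1.5 = 0.3787
β = arctan(0.3787) = 20.74°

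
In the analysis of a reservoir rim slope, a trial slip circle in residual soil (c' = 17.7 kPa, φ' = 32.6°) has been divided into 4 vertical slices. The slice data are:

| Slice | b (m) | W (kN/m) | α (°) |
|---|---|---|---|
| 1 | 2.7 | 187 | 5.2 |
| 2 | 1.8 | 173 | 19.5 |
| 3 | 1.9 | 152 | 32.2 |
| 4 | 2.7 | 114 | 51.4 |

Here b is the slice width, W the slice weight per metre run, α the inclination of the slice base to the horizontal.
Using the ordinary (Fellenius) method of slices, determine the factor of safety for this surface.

FS = 2.24

Ordinary method of slices: FS = Σ[c'·Δl_i + (W_i cosα_i)·tanφ'] / Σ W_i sinα_i, with Δl_i = b_i / cosα_i.
Slice 1: Δl = 2.7/cos5.2° = 2.711 m; N'_1 = 187·cos5.2° = 186.2; c'Δl = 47.99; W sinα = 16.9
Slice 2: Δl = 1.8/cos19.5° = 1.910 m; N'_2 = 173·cos19.5° = 163.1; c'Δl = 33.80; W sinα = 57.7
Slice 3: Δl = 1.9/cos32.2° = 2.245 m; N'_3 = 152·cos32.2° = 128.6; c'Δl = 39.74; W sinα = 81.0
Slice 4: Δl = 2.7/cos51.4° = 4.328 m; N'_4 = 114·cos51.4° = 71.1; c'Δl = 76.60; W sinα = 89.1
Σc'Δl = 198.1 kN/m; ΣN' = 549.1 kN/m; ΣW sinα = 244.8 kN/m
Resisting = 198.1 + 549.1·tan32.6° = 198.1 + 351.1 = 549.3 kN/m
FS = 549.3 / 244.8 = 2.244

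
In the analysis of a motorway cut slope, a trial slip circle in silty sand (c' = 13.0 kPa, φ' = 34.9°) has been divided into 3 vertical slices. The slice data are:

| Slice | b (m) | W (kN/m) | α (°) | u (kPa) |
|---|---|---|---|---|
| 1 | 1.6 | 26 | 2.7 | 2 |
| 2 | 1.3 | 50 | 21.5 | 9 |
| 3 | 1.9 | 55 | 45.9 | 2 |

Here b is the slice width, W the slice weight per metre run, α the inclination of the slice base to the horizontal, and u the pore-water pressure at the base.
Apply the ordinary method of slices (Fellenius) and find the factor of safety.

FS = 2.32

Ordinary method of slices: FS = Σ[c'·Δl_i + (W_i cosα_i − u_i·Δl_i)·tanφ'] / Σ W_i sinα_i, with Δl_i = b_i / cosα_i.
Slice 1: Δl = 1.6/cos2.7° = 1.602 m; N'_1 = 26·cos2.7° − 2·1.602 = 22.8; c'Δl = 20.82; W sinα = 1.2
Slice 2: Δl = 1.3/cos21.5° = 1.397 m; N'_2 = 50·cos21.5° − 9·1.397 = 33.9; c'Δl = 18.16; W sinα = 18.3
Slice 3: Δl = 1.9/cos45.9° = 2.730 m; N'_3 = 55·cos45.9° − 2·2.730 = 32.8; c'Δl = 35.49; W sinα = 39.5
Σc'Δl = 74.5 kN/m; ΣN' = 89.5 kN/m; ΣW sinα = 59.0 kN/m
Resisting = 74.5 + 89.5·tan34.9° = 74.5 + 62.5 = 136.9 kN/m
FS = 136.9 / 59.0 = 2.319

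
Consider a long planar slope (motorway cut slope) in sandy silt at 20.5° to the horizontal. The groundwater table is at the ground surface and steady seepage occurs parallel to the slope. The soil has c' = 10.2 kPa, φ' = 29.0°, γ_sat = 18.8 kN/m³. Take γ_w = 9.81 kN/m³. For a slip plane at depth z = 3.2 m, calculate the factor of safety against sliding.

With seepage parallel to the slope and the water table at the surface, the effective normal stress on the slip plane uses the buoyant unit weight γ' = γ_sat − γ_w while the driving shear stress uses γ_sat:
FS = [c' + γ' z cos²β tanφ'] / [γ_sat z sinβ cosβ]
γ' = 18.8 − 9.81 = 8.99 kN/m³
Numerator = 10.2 + 8.99·3.2·cos²20.5°·tan29.0° = 10.2 + 8.99·3.2·0.8774·0.5543 = 24.191 kPa
Denominator = 18.8·3.2·sin20.5°·cos20.5° = 18.8·3.2·0.3502·0.9367 = 19.734 kPa
FS = 24.191 / 19.734 = 1.226

FS = 1.23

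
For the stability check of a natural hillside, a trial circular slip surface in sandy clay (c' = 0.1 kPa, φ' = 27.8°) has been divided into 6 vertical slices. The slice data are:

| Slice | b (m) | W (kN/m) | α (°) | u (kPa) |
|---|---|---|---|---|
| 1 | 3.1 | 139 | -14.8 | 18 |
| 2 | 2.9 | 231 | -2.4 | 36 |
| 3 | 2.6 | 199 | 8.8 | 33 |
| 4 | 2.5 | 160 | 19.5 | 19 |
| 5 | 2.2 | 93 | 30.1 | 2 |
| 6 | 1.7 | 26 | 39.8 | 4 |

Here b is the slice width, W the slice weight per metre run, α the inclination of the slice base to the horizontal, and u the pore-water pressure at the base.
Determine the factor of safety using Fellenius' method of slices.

FS = 2.60

Ordinary method of slices: FS = Σ[c'·Δl_i + (W_i cosα_i − u_i·Δl_i)·tanφ'] / Σ W_i sinα_i, with Δl_i = b_i / cosα_i.
Slice 1: Δl = 3.1/cos(-14.8°) = 3.206 m; N'_1 = 139·cos(-14.8°) − 18·3.206 = 76.7; c'Δl = 0.32; W sinα = -35.5
Slice 2: Δl = 2.9/cos(-2.4°) = 2.903 m; N'_2 = 231·cos(-2.4°) − 36·2.903 = 126.3; c'Δl = 0.29; W sinα = -9.7
Slice 3: Δl = 2.6/cos8.8° = 2.631 m; N'_3 = 199·cos8.8° − 33·2.631 = 109.8; c'Δl = 0.26; W sinα = 30.4
Slice 4: Δl = 2.5/cos19.5° = 2.652 m; N'_4 = 160·cos19.5° − 19·2.652 = 100.4; c'Δl = 0.27; W sinα = 53.4
Slice 5: Δl = 2.2/cos30.1° = 2.543 m; N'_5 = 93·cos30.1° − 2·2.543 = 75.4; c'Δl = 0.25; W sinα = 46.6
Slice 6: Δl = 1.7/cos39.8° = 2.213 m; N'_6 = 26·cos39.8° − 4·2.213 = 11.1; c'Δl = 0.22; W sinα = 16.6
Σc'Δl = 1.6 kN/m; ΣN' = 499.7 kN/m; ΣW sinα = 102.0 kN/m
Resisting = 1.6 + 499.7·tan27.8° = 1.6 + 263.5 = 265.1 kN/m
FS = 265.1 / 102.0 = 2.600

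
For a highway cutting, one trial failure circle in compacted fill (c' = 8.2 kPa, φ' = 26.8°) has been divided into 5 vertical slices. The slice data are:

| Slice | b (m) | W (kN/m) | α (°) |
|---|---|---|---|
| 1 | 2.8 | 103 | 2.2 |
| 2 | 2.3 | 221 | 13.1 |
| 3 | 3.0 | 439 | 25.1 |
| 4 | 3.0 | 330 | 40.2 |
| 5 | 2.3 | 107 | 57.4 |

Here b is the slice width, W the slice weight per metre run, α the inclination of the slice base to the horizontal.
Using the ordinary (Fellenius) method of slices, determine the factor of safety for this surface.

Ordinary method of slices: FS = Σ[c'·Δl_i + (W_i cosα_i)·tanφ'] / Σ W_i sinα_i, with Δl_i = b_i / cosα_i.
Slice 1: Δl = 2.8/cos2.2° = 2.802 m; N'_1 = 103·cos2.2° = 102.9; c'Δl = 22.98; W sinα = 4.0
Slice 2: Δl = 2.3/cos13.1° = 2.361 m; N'_2 = 221·cos13.1° = 215.2; c'Δl = 19.36; W sinα = 50.1
Slice 3: Δl = 3.0/cos25.1° = 3.313 m; N'_3 = 439·cos25.1° = 397.5; c'Δl = 27.17; W sinα = 186.2
Slice 4: Δl = 3.0/cos40.2° = 3.928 m; N'_4 = 330·cos40.2° = 252.1; c'Δl = 32.21; W sinα = 213.0
Slice 5: Δl = 2.3/cos57.4° = 4.269 m; N'_5 = 107·cos57.4° = 57.6; c'Δl = 35.01; W sinα = 90.1
Σc'Δl = 136.7 kN/m; ΣN' = 1025.4 kN/m; ΣW sinα = 543.4 kN/m
Resisting = 136.7 + 1025.4·tan26.8° = 136.7 + 518.0 = 654.7 kN/m
FS = 654.7 / 543.4 = 1.205

FS = 1.20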